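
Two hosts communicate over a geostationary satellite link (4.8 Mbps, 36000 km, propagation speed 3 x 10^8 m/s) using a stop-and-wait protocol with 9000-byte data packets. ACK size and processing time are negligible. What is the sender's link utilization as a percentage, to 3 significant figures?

5.88 %

t_tx = L/R = 72000/4800000 = 0.015 s.
t_prop = 36000000/300000000 = 0.12 s; RTT = 0.24 s.
Cycle = t_tx + RTT = 0.255 s.
Utilization = t_tx / cycle = 0.015/0.255 = 5.88 %.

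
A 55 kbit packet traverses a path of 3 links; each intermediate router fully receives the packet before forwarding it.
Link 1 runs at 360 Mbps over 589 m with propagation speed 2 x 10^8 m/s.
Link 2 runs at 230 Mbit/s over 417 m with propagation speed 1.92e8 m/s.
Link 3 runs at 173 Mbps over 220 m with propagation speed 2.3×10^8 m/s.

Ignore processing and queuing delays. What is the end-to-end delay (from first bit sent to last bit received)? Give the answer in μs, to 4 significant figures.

715.9 μs

L = 55000 bits.
Transmission delays (L/R per hop): 152.778, 239.13, 317.919 μs; sum = 709.827 μs.
Propagation delays (d/s per hop): 2.945, 2.17188, 0.956522 μs; sum = 6.0734 μs.
End-to-end = 715.9 μs.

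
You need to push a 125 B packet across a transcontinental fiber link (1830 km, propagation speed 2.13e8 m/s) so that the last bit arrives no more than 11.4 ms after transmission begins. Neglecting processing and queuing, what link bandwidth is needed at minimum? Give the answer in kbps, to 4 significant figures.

356.1 kbps

L = 1000 bits.
Propagation delay = 1830000 / 213000000 = 8.59155 ms.
Transmission budget = 11.4 − 8.59155 = 2.80845 ms.
R ≥ L / t_tx = 1000 bits / 0.00280845 s = 356.1 kbps.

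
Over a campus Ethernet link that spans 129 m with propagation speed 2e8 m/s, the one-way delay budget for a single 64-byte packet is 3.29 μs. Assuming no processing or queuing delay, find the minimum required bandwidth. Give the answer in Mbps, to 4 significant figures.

193.6 Mbps

L = 512 bits.
Propagation delay = 129 / 200000000 = 0.645 μs.
Transmission budget = 3.29 − 0.645 = 2.645 μs.
R ≥ L / t_tx = 512 bits / 2.645e-06 s = 193.6 Mbps.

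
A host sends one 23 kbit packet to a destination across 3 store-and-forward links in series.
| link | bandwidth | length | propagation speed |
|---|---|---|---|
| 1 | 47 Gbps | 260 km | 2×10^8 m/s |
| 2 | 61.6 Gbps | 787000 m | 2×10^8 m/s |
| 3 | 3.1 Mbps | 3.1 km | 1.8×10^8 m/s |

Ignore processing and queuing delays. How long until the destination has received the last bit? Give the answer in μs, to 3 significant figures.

12700 μs

L = 23000 bits.
Transmission delays (L/R per hop): 0.489362, 0.373377, 7419.35 μs; sum = 7420.22 μs.
Propagation delays (d/s per hop): 1300, 3935, 17.2222 μs; sum = 5252.22 μs.
End-to-end = 12700 μs.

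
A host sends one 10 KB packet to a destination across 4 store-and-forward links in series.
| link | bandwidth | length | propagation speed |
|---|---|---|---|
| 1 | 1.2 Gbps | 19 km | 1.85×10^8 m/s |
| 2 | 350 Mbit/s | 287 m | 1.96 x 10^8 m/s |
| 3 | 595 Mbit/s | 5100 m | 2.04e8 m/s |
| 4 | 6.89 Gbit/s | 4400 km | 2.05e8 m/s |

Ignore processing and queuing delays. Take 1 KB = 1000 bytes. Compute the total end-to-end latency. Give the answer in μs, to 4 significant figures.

22030 μs

L = 80000 bits.
Transmission delays (L/R per hop): 66.6667, 228.571, 134.454, 11.611 μs; sum = 441.303 μs.
Propagation delays (d/s per hop): 102.703, 1.46429, 25, 21463.4 μs; sum = 21592.6 μs.
End-to-end = 22030 μs.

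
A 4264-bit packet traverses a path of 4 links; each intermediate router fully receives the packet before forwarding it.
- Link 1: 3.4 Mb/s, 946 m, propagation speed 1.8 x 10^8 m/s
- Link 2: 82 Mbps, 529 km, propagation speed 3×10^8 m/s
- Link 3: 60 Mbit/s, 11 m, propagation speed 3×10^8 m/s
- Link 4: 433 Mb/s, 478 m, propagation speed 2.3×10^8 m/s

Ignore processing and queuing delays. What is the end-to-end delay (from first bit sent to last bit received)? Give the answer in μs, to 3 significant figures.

Transmission delays (L/R per hop): 1254.12, 52, 71.0667, 9.84758 μs; sum = 1387.03 μs.
Propagation delays (d/s per hop): 5.25556, 1763.33, 0.0366667, 2.07826 μs; sum = 1770.7 μs.
End-to-end = 3160 μs.

3160 μs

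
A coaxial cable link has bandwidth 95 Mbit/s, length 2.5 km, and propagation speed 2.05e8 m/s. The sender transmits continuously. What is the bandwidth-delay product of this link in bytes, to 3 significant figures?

Propagation delay = 2500 / 2.05e+08 = 1.21951e-05 s.
BDP = R × t_prop = 95000000 × 1.21951e-05 = 1158.54 bits.
In bytes: 1158.54/8 = 145 bytes.

145 bytes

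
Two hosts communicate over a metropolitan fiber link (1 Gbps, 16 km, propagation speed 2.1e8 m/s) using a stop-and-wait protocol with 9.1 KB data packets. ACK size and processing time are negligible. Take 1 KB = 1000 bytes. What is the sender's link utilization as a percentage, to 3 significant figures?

t_tx = L/R = 72800/1000000000 = 7.28e-05 s.
t_prop = 16000/210000000 = 7.61905e-05 s; RTT = 0.000152381 s.
Cycle = t_tx + RTT = 0.000225181 s.
Utilization = t_tx / cycle = 7.28e-05/0.000225181 = 32.3 %.

32.3 %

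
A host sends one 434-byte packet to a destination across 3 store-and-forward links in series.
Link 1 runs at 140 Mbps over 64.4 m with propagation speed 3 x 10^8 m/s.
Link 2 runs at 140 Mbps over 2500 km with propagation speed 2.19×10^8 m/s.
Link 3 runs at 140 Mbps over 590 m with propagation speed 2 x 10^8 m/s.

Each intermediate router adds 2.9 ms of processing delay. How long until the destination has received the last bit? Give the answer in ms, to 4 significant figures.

L = 434 × 8 = 3472 bits.
Transmission delay per hop = L/R = 3472/140000000 = 0.0248 ms; 3 hops → 0.0744 ms.
Propagation delays (d/s per hop): 0.000214667, 11.4155, 0.00295 ms; sum = 11.4187 ms.
Processing at 2 router(s): 2 × 2.9 ms = 5.8 ms.
End-to-end = 17.29 ms.

17.29 ms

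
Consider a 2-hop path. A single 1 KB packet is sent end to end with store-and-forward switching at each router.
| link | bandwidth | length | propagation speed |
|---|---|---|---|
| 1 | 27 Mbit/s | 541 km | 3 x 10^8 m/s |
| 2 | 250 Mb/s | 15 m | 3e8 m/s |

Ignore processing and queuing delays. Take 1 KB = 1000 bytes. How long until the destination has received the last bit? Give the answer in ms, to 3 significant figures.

2.13 ms

L = 8000 bits.
Transmission delays (L/R per hop): 0.296296, 0.032 ms; sum = 0.328296 ms.
Propagation delays (d/s per hop): 1.80333, 5e-05 ms; sum = 1.80338 ms.
End-to-end = 2.13 ms.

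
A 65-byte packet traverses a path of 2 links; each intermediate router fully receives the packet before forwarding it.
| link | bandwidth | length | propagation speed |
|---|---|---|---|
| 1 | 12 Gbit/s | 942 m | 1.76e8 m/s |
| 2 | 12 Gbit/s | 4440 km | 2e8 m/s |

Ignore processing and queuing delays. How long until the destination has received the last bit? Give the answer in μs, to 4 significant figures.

L = 65 × 8 = 520 bits.
Transmission delay per hop = L/R = 520/12000000000 = 0.0433333 μs; 2 hops → 0.0866667 μs.
Propagation delays (d/s per hop): 5.35227, 22200 μs; sum = 22205.4 μs.
End-to-end = 22210 μs.

22210 μs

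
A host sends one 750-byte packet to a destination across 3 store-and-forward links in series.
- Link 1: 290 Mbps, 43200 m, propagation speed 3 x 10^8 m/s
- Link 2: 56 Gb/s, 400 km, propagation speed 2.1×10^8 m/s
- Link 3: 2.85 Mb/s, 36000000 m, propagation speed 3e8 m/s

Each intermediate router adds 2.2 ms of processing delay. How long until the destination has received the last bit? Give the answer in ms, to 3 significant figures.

L = 750 × 8 = 6000 bits.
Transmission delays (L/R per hop): 0.0206897, 0.000107143, 2.10526 ms; sum = 2.12606 ms.
Propagation delays (d/s per hop): 0.144, 1.90476, 120 ms; sum = 122.049 ms.
Processing at 2 router(s): 2 × 2.2 ms = 4.4 ms.
End-to-end = 129 ms.

129 ms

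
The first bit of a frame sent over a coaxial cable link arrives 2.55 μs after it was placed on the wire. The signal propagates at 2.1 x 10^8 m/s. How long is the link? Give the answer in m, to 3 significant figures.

536 m

d = s × t_prop = 210000000 × 2.55e-06 = 536 m.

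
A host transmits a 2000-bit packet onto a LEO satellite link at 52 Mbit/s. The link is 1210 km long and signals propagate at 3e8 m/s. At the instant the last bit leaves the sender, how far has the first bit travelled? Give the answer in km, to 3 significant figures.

t_tx = L/R = 2000/52000000 = 3.84615e-05 s.
Distance = s × t_tx = 300000000 × 3.84615e-05 = 11.5 km.

11.5 km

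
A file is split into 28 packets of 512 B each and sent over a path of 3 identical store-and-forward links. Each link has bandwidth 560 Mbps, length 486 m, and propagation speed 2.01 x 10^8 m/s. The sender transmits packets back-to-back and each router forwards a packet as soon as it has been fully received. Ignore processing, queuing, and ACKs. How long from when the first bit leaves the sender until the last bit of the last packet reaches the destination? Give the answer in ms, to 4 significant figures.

Per-hop transmission t_tx = L/R = 4096/560000000 = 0.00731429 ms.
Per-hop propagation t_prop = 486/2.01e+08 = 0.00241791 ms.
Pipeline fill: first packet needs 3·t_tx to clear all hops; remaining 27 packets each add one t_tx.
Total = (3+28-1)·t_tx + 3·t_prop = 30·0.00731429 + 3·0.00241791 = 0.2267 ms.

0.2267 ms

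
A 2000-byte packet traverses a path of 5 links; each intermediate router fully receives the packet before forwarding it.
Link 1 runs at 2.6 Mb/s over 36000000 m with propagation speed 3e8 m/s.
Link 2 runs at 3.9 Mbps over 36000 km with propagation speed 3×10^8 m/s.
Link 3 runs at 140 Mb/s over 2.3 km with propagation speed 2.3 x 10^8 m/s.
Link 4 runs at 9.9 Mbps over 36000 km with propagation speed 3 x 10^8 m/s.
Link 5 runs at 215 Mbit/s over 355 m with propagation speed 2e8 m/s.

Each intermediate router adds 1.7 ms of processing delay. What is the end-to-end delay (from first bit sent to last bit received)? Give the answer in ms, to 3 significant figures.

L = 2000 × 8 = 16000 bits.
Transmission delays (L/R per hop): 6.15385, 4.10256, 0.114286, 1.61616, 0.0744186 ms; sum = 12.0613 ms.
Propagation delays (d/s per hop): 120, 120, 0.01, 120, 0.001775 ms; sum = 360.012 ms.
Processing at 4 router(s): 4 × 1.7 ms = 6.8 ms.
End-to-end = 379 ms.

379 ms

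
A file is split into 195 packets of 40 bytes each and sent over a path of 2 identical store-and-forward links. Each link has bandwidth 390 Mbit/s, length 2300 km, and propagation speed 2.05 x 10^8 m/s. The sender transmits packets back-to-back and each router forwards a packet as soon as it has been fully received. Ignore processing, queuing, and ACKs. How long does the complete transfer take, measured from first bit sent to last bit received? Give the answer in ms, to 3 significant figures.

Per-hop transmission t_tx = L/R = 320/390000000 = 0.000820513 ms.
Per-hop propagation t_prop = 2300000/2.05e+08 = 11.2195 ms.
Pipeline fill: first packet needs 2·t_tx to clear all hops; remaining 194 packets each add one t_tx.
Total = (2+195-1)·t_tx + 2·t_prop = 196·0.000820513 + 2·11.2195 = 22.6 ms.

22.6 ms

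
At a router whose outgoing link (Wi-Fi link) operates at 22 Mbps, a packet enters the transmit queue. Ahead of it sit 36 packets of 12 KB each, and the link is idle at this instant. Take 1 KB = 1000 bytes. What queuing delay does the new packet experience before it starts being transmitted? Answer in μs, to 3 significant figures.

Each queued packet: L/R = 96000/22000000 = 4363.64 μs.
36 queued → 157091 μs.
Queuing delay = 157000 μs.

157000 μs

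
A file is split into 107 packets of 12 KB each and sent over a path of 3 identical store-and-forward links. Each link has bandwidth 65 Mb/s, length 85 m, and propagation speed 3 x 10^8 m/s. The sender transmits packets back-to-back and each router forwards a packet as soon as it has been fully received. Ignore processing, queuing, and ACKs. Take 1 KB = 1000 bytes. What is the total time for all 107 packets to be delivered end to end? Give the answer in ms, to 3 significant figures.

Per-hop transmission t_tx = L/R = 96000/65000000 = 1.47692 ms.
Per-hop propagation t_prop = 85/300000000 = 0.000283333 ms.
Pipeline fill: first packet needs 3·t_tx to clear all hops; remaining 106 packets each add one t_tx.
Total = (3+107-1)·t_tx + 3·t_prop = 109·1.47692 + 3·0.000283333 = 161 ms.

161 ms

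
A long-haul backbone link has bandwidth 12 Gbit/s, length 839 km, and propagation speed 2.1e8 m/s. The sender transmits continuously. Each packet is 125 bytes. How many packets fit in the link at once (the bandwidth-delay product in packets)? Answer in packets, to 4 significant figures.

Propagation delay = 839000 / 210000000 = 0.00399524 s.
BDP = R × t_prop = 12000000000 × 0.00399524 = 47942900 bits.
In packets of 1000 bits: 47940 packets.

47940 packets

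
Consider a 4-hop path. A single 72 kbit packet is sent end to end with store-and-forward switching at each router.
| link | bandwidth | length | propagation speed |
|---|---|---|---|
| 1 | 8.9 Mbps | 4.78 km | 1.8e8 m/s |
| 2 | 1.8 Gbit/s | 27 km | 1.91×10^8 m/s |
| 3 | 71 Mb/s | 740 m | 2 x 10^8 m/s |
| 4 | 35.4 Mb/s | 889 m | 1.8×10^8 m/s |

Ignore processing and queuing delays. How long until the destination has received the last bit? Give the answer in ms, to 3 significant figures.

L = 72000 bits.
Transmission delays (L/R per hop): 8.08989, 0.04, 1.01408, 2.0339 ms; sum = 11.1779 ms.
Propagation delays (d/s per hop): 0.0265556, 0.141361, 0.0037, 0.00493889 ms; sum = 0.176556 ms.
End-to-end = 11.4 ms.

11.4 ms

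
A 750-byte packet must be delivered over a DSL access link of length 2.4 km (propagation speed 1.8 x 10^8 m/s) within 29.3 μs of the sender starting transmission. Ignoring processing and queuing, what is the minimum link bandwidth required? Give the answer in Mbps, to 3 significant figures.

376 Mbps

L = 6000 bits.
Propagation delay = 2400 / 180000000 = 13.3333 μs.
Transmission budget = 29.3 − 13.3333 = 15.9667 μs.
R ≥ L / t_tx = 6000 bits / 1.59667e-05 s = 376 Mbps.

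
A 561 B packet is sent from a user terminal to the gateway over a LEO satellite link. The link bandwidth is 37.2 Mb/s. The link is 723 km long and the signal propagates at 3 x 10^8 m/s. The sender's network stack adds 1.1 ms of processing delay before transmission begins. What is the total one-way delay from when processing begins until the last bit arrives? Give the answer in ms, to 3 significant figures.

3.63 ms

L = 561 × 8 = 4488 bits.
Transmission delay = L/R = 4488 / 37200000 = 0.120645 ms.
Propagation delay = d/s = 723000 m / 300000000 m/s = 2.41 ms.
Plus processing delay 1.1 ms = 1.1 ms.
Total = 3.63 ms.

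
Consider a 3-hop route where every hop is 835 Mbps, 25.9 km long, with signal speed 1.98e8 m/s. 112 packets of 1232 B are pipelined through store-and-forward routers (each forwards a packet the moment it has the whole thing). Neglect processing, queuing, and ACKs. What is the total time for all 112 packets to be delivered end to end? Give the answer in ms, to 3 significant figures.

Per-hop transmission t_tx = L/R = 9856/835000000 = 0.0118036 ms.
Per-hop propagation t_prop = 25900/198000000 = 0.130808 ms.
Pipeline fill: first packet needs 3·t_tx to clear all hops; remaining 111 packets each add one t_tx.
Total = (3+112-1)·t_tx + 3·t_prop = 114·0.0118036 + 3·0.130808 = 1.74 ms.

1.74 ms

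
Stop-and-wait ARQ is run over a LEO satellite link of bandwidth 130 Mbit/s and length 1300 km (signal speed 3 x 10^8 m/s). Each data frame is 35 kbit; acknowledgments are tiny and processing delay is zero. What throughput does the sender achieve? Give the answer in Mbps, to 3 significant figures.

3.92 Mbps

t_tx = L/R = 35000/130000000 = 0.000269231 s.
t_prop = 1300000/300000000 = 0.00433333 s; RTT = 0.00866667 s.
Cycle = t_tx + RTT = 0.0089359 s.
Throughput = L / cycle = 35000 / 0.0089359 = 3.92 Mbps.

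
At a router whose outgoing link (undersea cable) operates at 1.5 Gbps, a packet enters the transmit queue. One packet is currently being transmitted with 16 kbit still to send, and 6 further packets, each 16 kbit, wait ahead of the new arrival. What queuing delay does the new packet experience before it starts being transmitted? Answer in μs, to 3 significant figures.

74.7 μs

Each queued packet: L/R = 16000/1500000000 = 10.6667 μs.
6 queued → 64 μs.
Plus remaining 16000 bits of current packet: 10.6667 μs.
Queuing delay = 74.7 μs.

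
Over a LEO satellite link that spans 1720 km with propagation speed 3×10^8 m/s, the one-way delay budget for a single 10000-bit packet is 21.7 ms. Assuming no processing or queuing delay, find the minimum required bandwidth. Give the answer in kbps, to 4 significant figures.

626.3 kbps

Propagation delay = 1720000 / 300000000 = 5.73333 ms.
Transmission budget = 21.7 − 5.73333 = 15.9667 ms.
R ≥ L / t_tx = 10000 bits / 0.0159667 s = 626.3 kbps.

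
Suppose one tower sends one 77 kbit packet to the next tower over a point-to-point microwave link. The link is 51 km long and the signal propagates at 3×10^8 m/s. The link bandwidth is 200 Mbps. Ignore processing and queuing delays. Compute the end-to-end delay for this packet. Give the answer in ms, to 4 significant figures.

0.5550 ms

L = 77000 bits.
Transmission delay = L/R = 77000 / 200000000 = 0.385 ms.
Propagation delay = d/s = 51000 m / 300000000 m/s = 0.17 ms.
Total = 0.5550 ms.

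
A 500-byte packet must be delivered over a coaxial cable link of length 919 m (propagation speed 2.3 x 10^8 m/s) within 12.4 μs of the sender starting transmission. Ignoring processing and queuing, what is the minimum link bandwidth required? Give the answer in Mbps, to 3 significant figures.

476 Mbps

L = 4000 bits.
Propagation delay = 919 / 2.3e+08 = 3.99565 μs.
Transmission budget = 12.4 − 3.99565 = 8.40435 μs.
R ≥ L / t_tx = 4000 bits / 8.40435e-06 s = 476 Mbps.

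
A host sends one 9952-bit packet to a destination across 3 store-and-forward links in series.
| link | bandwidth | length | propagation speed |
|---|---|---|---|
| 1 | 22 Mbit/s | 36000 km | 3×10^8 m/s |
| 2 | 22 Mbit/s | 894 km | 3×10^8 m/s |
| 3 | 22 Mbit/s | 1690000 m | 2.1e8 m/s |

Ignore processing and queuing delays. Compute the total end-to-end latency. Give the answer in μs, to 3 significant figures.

Transmission delay per hop = L/R = 9952/22000000 = 452.364 μs; 3 hops → 1357.09 μs.
Propagation delays (d/s per hop): 120000, 2980, 8047.62 μs; sum = 131028 μs.
End-to-end = 132000 μs.

132000 μs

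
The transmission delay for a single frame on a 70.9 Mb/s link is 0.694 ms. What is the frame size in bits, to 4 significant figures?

L = R × t_tx = 70900000 b/s × 0.000694 s = 49204.6 bits.

49200 bits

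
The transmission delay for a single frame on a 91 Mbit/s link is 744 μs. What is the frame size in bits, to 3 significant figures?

L = R × t_tx = 91000000 b/s × 0.000744 s = 67704 bits.

67700 bits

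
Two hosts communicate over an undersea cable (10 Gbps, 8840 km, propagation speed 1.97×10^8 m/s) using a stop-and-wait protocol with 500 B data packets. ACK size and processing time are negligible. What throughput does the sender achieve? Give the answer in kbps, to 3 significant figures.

t_tx = L/R = 4000/10000000000 = 4e-07 s.
t_prop = 8840000/197000000 = 0.0448731 s; RTT = 0.0897462 s.
Cycle = t_tx + RTT = 0.0897466 s.
Throughput = L / cycle = 4000 / 0.0897466 = 44.6 kbps.

44.6 kbps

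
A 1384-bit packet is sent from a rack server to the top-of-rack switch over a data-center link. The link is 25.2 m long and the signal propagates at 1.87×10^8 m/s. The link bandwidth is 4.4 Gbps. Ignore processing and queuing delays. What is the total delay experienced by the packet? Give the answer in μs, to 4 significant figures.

0.4493 μs

Transmission delay = L/R = 1384 / 4400000000 = 0.314545 μs.
Propagation delay = d/s = 25.2 m / 187000000 m/s = 0.134759 μs.
Total = 0.4493 μs.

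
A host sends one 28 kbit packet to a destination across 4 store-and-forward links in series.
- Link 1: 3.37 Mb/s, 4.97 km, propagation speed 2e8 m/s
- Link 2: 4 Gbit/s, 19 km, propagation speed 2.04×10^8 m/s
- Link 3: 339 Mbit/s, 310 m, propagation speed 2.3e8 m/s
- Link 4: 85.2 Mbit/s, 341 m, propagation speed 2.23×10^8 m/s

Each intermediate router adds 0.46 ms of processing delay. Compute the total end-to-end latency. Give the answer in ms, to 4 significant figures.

L = 28000 bits.
Transmission delays (L/R per hop): 8.30861, 0.007, 0.0825959, 0.328638 ms; sum = 8.72684 ms.
Propagation delays (d/s per hop): 0.02485, 0.0931373, 0.00134783, 0.00152915 ms; sum = 0.120864 ms.
Processing at 3 router(s): 3 × 0.46 ms = 1.38 ms.
End-to-end = 10.23 ms.

10.23 ms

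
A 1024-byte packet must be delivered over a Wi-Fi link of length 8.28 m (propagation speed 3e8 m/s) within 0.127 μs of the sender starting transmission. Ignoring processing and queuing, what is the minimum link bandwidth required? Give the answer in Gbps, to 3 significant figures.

82.4 Gbps

L = 8192 bits.
Propagation delay = 8.28 / 300000000 = 0.0276 μs.
Transmission budget = 0.127 − 0.0276 = 0.0994 μs.
R ≥ L / t_tx = 8192 bits / 9.94e-08 s = 82.4 Gbps.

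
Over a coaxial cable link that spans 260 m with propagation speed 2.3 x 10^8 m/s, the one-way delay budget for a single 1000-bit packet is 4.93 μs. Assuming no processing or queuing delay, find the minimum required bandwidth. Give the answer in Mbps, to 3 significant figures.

Propagation delay = 260 / 2.3e+08 = 1.13043 μs.
Transmission budget = 4.93 − 1.13043 = 3.79957 μs.
R ≥ L / t_tx = 1000 bits / 3.79957e-06 s = 263 Mbps.

263 Mbps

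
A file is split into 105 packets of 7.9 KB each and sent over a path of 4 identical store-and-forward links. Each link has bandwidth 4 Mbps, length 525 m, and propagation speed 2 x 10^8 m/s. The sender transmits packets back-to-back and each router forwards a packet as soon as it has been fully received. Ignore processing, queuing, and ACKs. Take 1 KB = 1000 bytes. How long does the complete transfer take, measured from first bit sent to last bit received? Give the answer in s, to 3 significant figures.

1.71 s

Per-hop transmission t_tx = L/R = 63200/4000000 = 0.0158 s.
Per-hop propagation t_prop = 525/200000000 = 2.625e-06 s.
Pipeline fill: first packet needs 4·t_tx to clear all hops; remaining 104 packets each add one t_tx.
Total = (4+105-1)·t_tx + 4·t_prop = 108·0.0158 + 4·2.625e-06 = 1.71 s.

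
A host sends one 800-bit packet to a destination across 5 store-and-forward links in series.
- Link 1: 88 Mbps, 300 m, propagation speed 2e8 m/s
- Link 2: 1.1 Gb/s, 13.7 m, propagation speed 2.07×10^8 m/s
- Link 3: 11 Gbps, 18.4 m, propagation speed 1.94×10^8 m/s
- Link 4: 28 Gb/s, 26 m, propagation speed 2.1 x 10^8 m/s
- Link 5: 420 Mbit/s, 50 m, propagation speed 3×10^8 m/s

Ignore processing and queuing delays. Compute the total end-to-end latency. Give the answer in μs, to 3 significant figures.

13.8 μs

Transmission delays (L/R per hop): 9.09091, 0.727273, 0.0727273, 0.0285714, 1.90476 μs; sum = 11.8242 μs.
Propagation delays (d/s per hop): 1.5, 0.0661836, 0.0948454, 0.12381, 0.166667 μs; sum = 1.95151 μs.
End-to-end = 13.8 μs.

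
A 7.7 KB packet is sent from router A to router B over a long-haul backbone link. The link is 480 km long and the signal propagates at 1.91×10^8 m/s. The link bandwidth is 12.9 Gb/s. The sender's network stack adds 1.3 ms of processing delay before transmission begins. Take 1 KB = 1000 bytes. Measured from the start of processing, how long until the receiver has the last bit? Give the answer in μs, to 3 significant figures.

L = 61600 bits.
Transmission delay = L/R = 61600 / 12900000000 = 4.77519 μs.
Propagation delay = d/s = 480000 m / 191000000 m/s = 2513.09 μs.
Plus processing delay 1.3 ms = 1300 μs.
Total = 3820 μs.

3820 μs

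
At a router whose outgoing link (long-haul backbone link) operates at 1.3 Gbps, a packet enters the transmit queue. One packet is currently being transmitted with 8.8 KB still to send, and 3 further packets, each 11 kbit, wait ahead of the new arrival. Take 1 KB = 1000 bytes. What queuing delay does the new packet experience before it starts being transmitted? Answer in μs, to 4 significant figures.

Each queued packet: L/R = 11000/1300000000 = 8.46154 μs.
3 queued → 25.3846 μs.
Plus remaining 70400 bits of current packet: 54.1538 μs.
Queuing delay = 79.54 μs.

79.54 μs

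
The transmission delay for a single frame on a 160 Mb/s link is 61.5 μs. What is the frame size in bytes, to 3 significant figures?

1230 bytes

L = R × t_tx = 160000000 b/s × 6.15e-05 s = 9840 bits.
In bytes: 9840 / 8 = 1230 bytes.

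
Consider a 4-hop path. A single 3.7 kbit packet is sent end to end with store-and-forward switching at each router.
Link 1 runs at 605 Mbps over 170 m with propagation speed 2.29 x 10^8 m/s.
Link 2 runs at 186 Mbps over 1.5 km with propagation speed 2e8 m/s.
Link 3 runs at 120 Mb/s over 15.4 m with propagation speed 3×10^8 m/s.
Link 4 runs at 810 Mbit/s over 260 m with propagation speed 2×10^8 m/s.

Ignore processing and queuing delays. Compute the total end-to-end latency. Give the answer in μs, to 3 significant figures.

71.0 μs

L = 3700 bits.
Transmission delays (L/R per hop): 6.1157, 19.8925, 30.8333, 4.5679 μs; sum = 61.4094 μs.
Propagation delays (d/s per hop): 0.742358, 7.5, 0.0513333, 1.3 μs; sum = 9.59369 μs.
End-to-end = 71.0 μs.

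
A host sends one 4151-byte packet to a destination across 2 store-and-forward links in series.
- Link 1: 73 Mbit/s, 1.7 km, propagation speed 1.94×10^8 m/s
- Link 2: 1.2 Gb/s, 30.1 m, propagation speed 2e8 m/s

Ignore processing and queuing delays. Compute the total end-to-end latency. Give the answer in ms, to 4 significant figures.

0.4915 ms

L = 4151 × 8 = 33208 bits.
Transmission delays (L/R per hop): 0.454904, 0.0276733 ms; sum = 0.482577 ms.
Propagation delays (d/s per hop): 0.00876289, 0.0001505 ms; sum = 0.00891339 ms.
End-to-end = 0.4915 ms.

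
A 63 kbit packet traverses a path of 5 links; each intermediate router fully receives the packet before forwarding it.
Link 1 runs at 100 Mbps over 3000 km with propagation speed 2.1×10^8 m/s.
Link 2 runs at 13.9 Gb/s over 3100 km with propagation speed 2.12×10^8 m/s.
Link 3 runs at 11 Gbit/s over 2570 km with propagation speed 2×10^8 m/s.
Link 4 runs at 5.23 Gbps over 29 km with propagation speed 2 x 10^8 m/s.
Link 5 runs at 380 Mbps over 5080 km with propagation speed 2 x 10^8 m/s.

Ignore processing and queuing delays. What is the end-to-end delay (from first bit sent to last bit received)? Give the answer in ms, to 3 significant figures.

68.1 ms

L = 63000 bits.
Transmission delays (L/R per hop): 0.63, 0.00453237, 0.00572727, 0.0120459, 0.165789 ms; sum = 0.818095 ms.
Propagation delays (d/s per hop): 14.2857, 14.6226, 12.85, 0.145, 25.4 ms; sum = 67.3034 ms.
End-to-end = 68.1 ms.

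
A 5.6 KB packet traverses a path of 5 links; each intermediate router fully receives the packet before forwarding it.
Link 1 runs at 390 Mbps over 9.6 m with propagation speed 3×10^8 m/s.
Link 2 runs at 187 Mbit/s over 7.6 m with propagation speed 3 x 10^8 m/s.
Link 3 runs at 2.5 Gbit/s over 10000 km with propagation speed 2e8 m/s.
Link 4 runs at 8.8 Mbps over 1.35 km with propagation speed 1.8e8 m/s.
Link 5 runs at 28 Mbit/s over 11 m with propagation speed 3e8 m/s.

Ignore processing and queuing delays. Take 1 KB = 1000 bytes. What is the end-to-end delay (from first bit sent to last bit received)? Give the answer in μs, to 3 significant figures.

57100 μs

L = 44800 bits.
Transmission delays (L/R per hop): 114.872, 239.572, 17.92, 5090.91, 1600 μs; sum = 7063.27 μs.
Propagation delays (d/s per hop): 0.032, 0.0253333, 50000, 7.5, 0.0366667 μs; sum = 50007.6 μs.
End-to-end = 57100 μs.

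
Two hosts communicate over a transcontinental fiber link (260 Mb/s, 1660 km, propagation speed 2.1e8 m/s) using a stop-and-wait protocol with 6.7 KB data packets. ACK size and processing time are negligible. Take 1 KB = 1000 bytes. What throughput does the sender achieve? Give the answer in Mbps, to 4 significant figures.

3.347 Mbps

t_tx = L/R = 53600/260000000 = 0.000206154 s.
t_prop = 1660000/210000000 = 0.00790476 s; RTT = 0.0158095 s.
Cycle = t_tx + RTT = 0.0160157 s.
Throughput = L / cycle = 53600 / 0.0160157 = 3.347 Mbps.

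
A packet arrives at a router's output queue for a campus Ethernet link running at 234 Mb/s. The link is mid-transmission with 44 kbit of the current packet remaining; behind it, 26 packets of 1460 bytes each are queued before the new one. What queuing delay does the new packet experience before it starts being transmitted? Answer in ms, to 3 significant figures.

1.49 ms

Each queued packet: L/R = 11680/234000000 = 0.0499145 ms.
26 queued → 1.29778 ms.
Plus remaining 44000 bits of current packet: 0.188034 ms.
Queuing delay = 1.49 ms.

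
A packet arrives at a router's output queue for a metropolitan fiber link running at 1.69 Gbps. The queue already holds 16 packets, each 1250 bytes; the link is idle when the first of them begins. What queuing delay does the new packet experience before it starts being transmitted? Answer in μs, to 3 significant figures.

Each queued packet: L/R = 10000/1690000000 = 5.91716 μs.
16 queued → 94.6746 μs.
Queuing delay = 94.7 μs.

94.7 μs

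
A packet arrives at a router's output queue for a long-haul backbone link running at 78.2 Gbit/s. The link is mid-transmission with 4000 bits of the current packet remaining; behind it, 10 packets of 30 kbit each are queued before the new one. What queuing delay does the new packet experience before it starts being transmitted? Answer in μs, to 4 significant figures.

Each queued packet: L/R = 30000/78200000000 = 0.383632 μs.
10 queued → 3.83632 μs.
Plus remaining 4000 bits of current packet: 0.0511509 μs.
Queuing delay = 3.887 μs.

3.887 μs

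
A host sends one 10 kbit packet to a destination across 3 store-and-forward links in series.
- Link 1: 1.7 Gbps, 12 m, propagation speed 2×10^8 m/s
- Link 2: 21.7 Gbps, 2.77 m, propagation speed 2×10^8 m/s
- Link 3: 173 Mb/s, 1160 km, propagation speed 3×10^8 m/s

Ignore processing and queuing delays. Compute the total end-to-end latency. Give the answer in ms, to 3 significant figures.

3.93 ms

L = 10000 bits.
Transmission delays (L/R per hop): 0.00588235, 0.000460829, 0.0578035 ms; sum = 0.0641467 ms.
Propagation delays (d/s per hop): 6e-05, 1.385e-05, 3.86667 ms; sum = 3.86674 ms.
End-to-end = 3.93 ms.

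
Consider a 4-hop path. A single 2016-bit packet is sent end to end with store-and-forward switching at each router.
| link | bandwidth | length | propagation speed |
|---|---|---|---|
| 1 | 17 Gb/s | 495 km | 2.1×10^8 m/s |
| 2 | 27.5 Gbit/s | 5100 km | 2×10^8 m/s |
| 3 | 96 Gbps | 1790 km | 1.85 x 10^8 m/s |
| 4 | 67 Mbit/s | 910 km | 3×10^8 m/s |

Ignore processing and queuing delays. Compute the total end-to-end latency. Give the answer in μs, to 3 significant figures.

40600 μs

Transmission delays (L/R per hop): 0.118588, 0.0733091, 0.021, 30.0896 μs; sum = 30.3024 μs.
Propagation delays (d/s per hop): 2357.14, 25500, 9675.68, 3033.33 μs; sum = 40566.2 μs.
End-to-end = 40600 μs.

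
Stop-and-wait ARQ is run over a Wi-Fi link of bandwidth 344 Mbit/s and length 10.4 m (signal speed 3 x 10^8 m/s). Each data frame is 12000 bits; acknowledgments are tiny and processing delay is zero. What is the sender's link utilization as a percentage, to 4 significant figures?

99.80 %

t_tx = L/R = 12000/344000000 = 3.48837e-05 s.
t_prop = 10.4/300000000 = 3.46667e-08 s; RTT = 6.93333e-08 s.
Cycle = t_tx + RTT = 3.49531e-05 s.
Utilization = t_tx / cycle = 3.48837e-05/3.49531e-05 = 99.80 %.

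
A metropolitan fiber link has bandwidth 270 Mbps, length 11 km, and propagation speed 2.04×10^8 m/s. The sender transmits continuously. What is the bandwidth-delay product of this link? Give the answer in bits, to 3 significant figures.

14600 bits

Propagation delay = 11000 / 204000000 = 5.39216e-05 s.
BDP = R × t_prop = 270000000 × 5.39216e-05 = 14558.8 bits.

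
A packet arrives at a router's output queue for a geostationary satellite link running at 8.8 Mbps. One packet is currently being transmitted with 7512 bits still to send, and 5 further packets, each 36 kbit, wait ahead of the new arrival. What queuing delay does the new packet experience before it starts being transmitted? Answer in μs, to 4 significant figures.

Each queued packet: L/R = 36000/8800000 = 4090.91 μs.
5 queued → 20454.5 μs.
Plus remaining 7512 bits of current packet: 853.636 μs.
Queuing delay = 21310 μs.

21310 μs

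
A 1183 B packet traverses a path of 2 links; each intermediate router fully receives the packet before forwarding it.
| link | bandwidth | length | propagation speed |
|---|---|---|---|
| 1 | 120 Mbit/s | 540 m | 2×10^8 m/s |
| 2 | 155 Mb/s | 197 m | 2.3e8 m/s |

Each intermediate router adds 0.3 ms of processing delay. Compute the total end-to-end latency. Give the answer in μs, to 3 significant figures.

443 μs

L = 1183 × 8 = 9464 bits.
Transmission delays (L/R per hop): 78.8667, 61.0581 μs; sum = 139.925 μs.
Propagation delays (d/s per hop): 2.7, 0.856522 μs; sum = 3.55652 μs.
Processing at 1 router(s): 1 × 0.3 ms = 300 μs.
End-to-end = 443 μs.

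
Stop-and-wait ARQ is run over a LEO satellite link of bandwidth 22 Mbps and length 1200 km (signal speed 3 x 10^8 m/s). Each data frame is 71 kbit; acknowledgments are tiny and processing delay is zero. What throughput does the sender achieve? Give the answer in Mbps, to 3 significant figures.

t_tx = L/R = 71000/22000000 = 0.00322727 s.
t_prop = 1200000/300000000 = 0.004 s; RTT = 0.008 s.
Cycle = t_tx + RTT = 0.0112273 s.
Throughput = L / cycle = 71000 / 0.0112273 = 6.32 Mbps.

6.32 Mbps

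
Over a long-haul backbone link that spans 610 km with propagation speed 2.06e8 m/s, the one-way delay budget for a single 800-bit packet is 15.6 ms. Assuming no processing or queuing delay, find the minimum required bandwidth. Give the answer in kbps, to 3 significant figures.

Propagation delay = 610000 / 206000000 = 2.96117 ms.
Transmission budget = 15.6 − 2.96117 = 12.6388 ms.
R ≥ L / t_tx = 800 bits / 0.0126388 s = 63.3 kbps.

63.3 kbps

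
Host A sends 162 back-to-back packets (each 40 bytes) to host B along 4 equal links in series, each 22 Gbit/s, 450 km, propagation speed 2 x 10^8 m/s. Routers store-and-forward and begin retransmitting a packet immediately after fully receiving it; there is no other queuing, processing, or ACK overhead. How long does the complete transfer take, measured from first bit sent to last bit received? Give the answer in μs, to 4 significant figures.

9002 μs

Per-hop transmission t_tx = L/R = 320/22000000000 = 0.0145455 μs.
Per-hop propagation t_prop = 450000/200000000 = 2250 μs.
Pipeline fill: first packet needs 4·t_tx to clear all hops; remaining 161 packets each add one t_tx.
Total = (4+162-1)·t_tx + 4·t_prop = 165·0.0145455 + 4·2250 = 9002 μs.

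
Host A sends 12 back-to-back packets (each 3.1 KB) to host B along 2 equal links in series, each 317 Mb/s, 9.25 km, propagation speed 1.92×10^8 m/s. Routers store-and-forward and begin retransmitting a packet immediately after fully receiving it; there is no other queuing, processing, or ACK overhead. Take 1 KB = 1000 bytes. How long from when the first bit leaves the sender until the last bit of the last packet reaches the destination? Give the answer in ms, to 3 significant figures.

Per-hop transmission t_tx = L/R = 24800/317000000 = 0.0782334 ms.
Per-hop propagation t_prop = 9250/192000000 = 0.0481771 ms.
Pipeline fill: first packet needs 2·t_tx to clear all hops; remaining 11 packets each add one t_tx.
Total = (2+12-1)·t_tx + 2·t_prop = 13·0.0782334 + 2·0.0481771 = 1.11 ms.

1.11 ms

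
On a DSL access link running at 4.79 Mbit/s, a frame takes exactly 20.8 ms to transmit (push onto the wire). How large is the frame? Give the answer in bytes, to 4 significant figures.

L = R × t_tx = 4790000 b/s × 0.0208 s = 99632 bits.
In bytes: 99632 / 8 = 12450 bytes.

12450 bytes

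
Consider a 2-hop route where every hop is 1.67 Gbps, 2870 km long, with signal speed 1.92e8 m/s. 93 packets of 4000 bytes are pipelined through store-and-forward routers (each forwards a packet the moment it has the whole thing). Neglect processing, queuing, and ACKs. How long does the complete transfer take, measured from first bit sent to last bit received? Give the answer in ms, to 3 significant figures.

31.7 ms

Per-hop transmission t_tx = L/R = 32000/1670000000 = 0.0191617 ms.
Per-hop propagation t_prop = 2870000/192000000 = 14.9479 ms.
Pipeline fill: first packet needs 2·t_tx to clear all hops; remaining 92 packets each add one t_tx.
Total = (2+93-1)·t_tx + 2·t_prop = 94·0.0191617 + 2·14.9479 = 31.7 ms.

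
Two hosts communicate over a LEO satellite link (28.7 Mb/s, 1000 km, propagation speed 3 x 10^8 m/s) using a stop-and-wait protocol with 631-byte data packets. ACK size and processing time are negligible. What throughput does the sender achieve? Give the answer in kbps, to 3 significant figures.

738 kbps

t_tx = L/R = 5048/28700000 = 0.000175889 s.
t_prop = 1000000/300000000 = 0.00333333 s; RTT = 0.00666667 s.
Cycle = t_tx + RTT = 0.00684256 s.
Throughput = L / cycle = 5048 / 0.00684256 = 738 kbps.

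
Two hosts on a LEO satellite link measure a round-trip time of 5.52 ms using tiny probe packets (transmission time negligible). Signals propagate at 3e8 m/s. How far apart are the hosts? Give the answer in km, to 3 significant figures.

One-way propagation = RTT/2 = 2.76 ms.
d = s × t = 300000000 × 0.00276 = 828 km.

828 km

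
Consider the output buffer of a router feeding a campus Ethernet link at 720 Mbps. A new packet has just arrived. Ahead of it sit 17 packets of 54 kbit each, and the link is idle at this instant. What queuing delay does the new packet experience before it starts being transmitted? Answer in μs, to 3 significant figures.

1280 μs

Each queued packet: L/R = 54000/720000000 = 75 μs.
17 queued → 1275 μs.
Queuing delay = 1280 μs.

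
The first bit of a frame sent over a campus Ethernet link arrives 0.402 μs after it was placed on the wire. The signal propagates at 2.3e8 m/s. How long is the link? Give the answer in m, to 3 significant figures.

92.5 m

d = s × t_prop = 2.3e+08 × 4.02e-07 = 92.5 m.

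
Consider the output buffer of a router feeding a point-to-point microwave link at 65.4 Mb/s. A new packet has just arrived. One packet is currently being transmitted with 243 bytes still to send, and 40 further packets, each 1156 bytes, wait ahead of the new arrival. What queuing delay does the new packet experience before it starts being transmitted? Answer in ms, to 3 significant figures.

5.69 ms

Each queued packet: L/R = 9248/6.54e+07 = 0.141407 ms.
40 queued → 5.65627 ms.
Plus remaining 1944 bits of current packet: 0.0297248 ms.
Queuing delay = 5.69 ms.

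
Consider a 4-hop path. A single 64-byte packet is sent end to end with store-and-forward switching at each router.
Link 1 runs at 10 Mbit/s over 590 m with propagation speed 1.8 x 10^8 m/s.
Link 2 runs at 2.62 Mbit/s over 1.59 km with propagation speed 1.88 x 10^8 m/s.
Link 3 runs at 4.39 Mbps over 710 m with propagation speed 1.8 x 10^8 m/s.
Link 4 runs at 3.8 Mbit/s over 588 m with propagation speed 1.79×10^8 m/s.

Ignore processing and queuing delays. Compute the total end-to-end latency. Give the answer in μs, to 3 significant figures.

L = 64 × 8 = 512 bits.
Transmission delays (L/R per hop): 51.2, 195.42, 116.629, 134.737 μs; sum = 497.985 μs.
Propagation delays (d/s per hop): 3.27778, 8.45745, 3.94444, 3.28492 μs; sum = 18.9646 μs.
End-to-end = 517 μs.

517 μs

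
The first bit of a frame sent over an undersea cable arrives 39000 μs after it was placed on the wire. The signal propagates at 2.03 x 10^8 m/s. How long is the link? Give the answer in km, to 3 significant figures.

7920 km

d = s × t_prop = 2.03e+08 × 0.039 = 7920 km.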